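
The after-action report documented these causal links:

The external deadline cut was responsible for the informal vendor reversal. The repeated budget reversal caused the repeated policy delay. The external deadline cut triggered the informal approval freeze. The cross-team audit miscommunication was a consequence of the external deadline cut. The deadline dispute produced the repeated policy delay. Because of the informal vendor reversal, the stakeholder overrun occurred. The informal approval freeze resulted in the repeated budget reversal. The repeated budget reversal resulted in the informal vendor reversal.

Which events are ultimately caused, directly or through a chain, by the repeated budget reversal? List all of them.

Direct effects: the repeated policy delay, the informal vendor reversal.
2 steps out: the stakeholder overrun.
Not reachable from it: the external deadline cut, the cross-team audit miscommunication, the informal approval freeze, the deadline dispute.

the informal vendor reversal, the repeated policy delay, the stakeholder overrun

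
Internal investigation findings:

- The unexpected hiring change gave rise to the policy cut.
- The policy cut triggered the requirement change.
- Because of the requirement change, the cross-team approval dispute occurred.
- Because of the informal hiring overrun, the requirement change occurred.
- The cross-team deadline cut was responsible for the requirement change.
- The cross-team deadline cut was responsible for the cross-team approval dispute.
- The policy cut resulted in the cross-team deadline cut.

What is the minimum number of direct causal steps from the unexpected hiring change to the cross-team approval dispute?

3

Shortest chain: the unexpected hiring change → the policy cut → the cross-team deadline cut → the cross-team approval dispute.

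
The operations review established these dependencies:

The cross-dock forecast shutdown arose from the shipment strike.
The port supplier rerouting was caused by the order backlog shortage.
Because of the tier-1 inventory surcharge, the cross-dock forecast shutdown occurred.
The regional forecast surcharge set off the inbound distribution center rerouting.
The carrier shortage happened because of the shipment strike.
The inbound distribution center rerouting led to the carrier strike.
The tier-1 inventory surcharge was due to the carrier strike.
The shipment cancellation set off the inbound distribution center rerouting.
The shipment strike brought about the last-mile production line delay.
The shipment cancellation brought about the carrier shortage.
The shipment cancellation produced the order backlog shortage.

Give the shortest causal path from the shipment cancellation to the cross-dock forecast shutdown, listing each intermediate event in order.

the shipment cancellation → the inbound distribution center rerouting → the carrier strike → the tier-1 inventory surcharge → the cross-dock forecast shutdown

the shipment cancellation → the inbound distribution center rerouting
the inbound distribution center rerouting → the carrier strike
the carrier strike → the tier-1 inventory surcharge
the tier-1 inventory surcharge → the cross-dock forecast shutdown
Length: 4 steps.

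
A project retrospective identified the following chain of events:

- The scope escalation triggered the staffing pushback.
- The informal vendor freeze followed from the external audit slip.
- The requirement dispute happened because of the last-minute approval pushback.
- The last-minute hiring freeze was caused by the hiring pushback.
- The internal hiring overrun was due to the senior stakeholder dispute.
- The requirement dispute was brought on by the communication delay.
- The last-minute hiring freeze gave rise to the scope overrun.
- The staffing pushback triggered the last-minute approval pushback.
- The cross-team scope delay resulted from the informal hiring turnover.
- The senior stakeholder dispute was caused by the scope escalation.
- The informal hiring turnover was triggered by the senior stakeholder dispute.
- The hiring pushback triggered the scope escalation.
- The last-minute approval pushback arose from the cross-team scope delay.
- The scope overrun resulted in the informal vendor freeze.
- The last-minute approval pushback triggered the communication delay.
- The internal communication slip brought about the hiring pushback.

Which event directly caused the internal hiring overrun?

Upstream contributors include the internal communication slip, the hiring pushback, the scope escalation, but only the senior stakeholder dispute feeds directly into the internal hiring overrun.

the senior stakeholder dispute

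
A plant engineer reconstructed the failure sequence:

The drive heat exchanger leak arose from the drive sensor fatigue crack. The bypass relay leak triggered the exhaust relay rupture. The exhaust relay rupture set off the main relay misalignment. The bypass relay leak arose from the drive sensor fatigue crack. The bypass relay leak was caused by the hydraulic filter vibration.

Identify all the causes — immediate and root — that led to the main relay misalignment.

the bypass relay leak, the drive sensor fatigue crack, the exhaust relay rupture, the hydraulic filter vibration

Immediate cause of the main relay misalignment: the exhaust relay rupture.
Further upstream: the drive sensor fatigue crack, the bypass relay leak, the hydraulic filter vibration.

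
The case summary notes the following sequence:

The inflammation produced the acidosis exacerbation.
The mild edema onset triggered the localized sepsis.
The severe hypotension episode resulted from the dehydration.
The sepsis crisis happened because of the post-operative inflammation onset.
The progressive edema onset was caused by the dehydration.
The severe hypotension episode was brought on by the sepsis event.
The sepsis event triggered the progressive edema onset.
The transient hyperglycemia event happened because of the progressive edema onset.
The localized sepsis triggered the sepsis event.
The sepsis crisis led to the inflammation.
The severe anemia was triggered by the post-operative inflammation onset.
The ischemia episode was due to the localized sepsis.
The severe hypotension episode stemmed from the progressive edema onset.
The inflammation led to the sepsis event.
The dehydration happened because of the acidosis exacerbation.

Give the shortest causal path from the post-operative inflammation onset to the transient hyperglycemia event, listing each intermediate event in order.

the post-operative inflammation onset → the sepsis crisis
the sepsis crisis → the inflammation
the inflammation → the sepsis event
the sepsis event → the progressive edema onset
the progressive edema onset → the transient hyperglycemia event
Length: 5 steps.

the post-operative inflammation onset → the sepsis crisis → the inflammation → the sepsis event → the progressive edema onset → the transient hyperglycemia event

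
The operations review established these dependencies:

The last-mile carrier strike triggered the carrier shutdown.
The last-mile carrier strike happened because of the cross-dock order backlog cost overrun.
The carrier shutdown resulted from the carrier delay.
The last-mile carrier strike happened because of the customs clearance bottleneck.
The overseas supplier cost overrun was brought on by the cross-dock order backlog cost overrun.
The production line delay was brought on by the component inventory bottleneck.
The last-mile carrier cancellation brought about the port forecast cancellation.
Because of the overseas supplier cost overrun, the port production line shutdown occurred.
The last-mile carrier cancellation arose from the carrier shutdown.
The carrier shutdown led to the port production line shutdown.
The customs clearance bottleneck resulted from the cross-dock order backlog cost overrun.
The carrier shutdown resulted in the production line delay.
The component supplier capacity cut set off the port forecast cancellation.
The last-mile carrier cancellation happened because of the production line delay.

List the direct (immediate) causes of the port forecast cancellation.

the component supplier capacity cut, the last-mile carrier cancellation

Upstream contributors include the carrier delay, the cross-dock order backlog cost overrun, the customs clearance bottleneck, the component inventory bottleneck, the last-mile carrier strike, the carrier shutdown, the production line delay, but only the component supplier capacity cut, the last-mile carrier cancellation feed directly into the port forecast cancellation.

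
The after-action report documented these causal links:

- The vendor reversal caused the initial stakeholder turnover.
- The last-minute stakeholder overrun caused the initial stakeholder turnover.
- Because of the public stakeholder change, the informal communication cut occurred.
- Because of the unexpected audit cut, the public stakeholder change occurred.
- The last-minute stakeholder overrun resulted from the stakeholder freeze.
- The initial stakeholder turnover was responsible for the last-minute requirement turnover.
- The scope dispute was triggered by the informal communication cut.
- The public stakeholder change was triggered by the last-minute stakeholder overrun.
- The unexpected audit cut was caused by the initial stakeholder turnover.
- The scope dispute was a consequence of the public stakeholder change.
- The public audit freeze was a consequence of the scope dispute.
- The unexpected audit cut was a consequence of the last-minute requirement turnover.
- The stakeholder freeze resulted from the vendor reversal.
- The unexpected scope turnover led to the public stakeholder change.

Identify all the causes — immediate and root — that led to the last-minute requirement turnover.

the initial stakeholder turnover, the last-minute stakeholder overrun, the stakeholder freeze, the vendor reversal

Immediate cause of the last-minute requirement turnover: the initial stakeholder turnover.
Further upstream: the vendor reversal, the stakeholder freeze, the last-minute stakeholder overrun.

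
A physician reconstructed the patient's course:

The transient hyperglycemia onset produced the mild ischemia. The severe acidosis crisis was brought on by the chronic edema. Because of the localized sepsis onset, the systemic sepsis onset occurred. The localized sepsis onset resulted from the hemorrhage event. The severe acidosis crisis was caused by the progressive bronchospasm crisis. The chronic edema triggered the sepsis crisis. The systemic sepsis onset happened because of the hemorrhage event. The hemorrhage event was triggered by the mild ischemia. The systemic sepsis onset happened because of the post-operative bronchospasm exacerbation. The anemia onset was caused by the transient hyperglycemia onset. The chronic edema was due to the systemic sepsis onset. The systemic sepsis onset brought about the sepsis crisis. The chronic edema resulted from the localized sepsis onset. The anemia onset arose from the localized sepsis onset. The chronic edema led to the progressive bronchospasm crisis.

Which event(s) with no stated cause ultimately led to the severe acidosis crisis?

Tracing upstream from the severe acidosis crisis: the severe acidosis crisis ← the chronic edema ← the localized sepsis onset ← the hemorrhage event ← the mild ischemia ← the transient hyperglycemia onset.
A separate upstream branch: the severe acidosis crisis ← the chronic edema ← the systemic sepsis onset ← the post-operative bronchospasm exacerbation.
Each of those chain origins has no stated cause.

the post-operative bronchospasm exacerbation, the transient hyperglycemia onset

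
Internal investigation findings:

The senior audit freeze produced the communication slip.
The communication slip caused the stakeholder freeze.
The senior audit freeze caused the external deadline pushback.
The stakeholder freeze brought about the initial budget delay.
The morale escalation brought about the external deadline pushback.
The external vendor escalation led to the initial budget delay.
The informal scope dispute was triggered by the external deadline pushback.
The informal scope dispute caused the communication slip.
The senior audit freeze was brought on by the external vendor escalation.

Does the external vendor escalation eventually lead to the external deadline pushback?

Yes

There is a causal chain: the external vendor escalation → the senior audit freeze → the external deadline pushback.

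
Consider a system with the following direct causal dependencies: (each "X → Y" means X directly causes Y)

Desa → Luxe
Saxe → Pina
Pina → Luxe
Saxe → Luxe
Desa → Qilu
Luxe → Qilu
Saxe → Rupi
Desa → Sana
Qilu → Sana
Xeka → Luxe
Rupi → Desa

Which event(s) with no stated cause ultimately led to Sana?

Tracing upstream from Sana: Sana ← Desa ← Rupi ← Saxe.
A separate upstream branch: Sana ← Qilu ← Luxe ← Xeka.
Each of those chain origins has no stated cause.

Saxe, Xeka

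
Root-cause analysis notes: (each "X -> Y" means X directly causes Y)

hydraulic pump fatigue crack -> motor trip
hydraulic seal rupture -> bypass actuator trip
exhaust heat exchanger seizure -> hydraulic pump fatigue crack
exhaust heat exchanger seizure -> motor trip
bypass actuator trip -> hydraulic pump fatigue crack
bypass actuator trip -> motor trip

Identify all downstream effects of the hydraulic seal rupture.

the bypass actuator trip, the hydraulic pump fatigue crack, the motor trip

Direct effects: the bypass actuator trip.
2 steps out: the hydraulic pump fatigue crack, the motor trip.
Not reachable from it: the exhaust heat exchanger seizure.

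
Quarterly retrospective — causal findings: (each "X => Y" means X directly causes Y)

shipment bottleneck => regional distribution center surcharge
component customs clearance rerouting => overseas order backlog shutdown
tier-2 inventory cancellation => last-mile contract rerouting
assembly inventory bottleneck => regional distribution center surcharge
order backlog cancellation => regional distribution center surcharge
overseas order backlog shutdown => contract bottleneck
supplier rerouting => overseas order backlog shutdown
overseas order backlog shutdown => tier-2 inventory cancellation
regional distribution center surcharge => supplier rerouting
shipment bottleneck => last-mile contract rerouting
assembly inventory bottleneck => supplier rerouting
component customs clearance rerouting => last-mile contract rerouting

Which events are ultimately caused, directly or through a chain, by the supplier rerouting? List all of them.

the contract bottleneck, the last-mile contract rerouting, the overseas order backlog shutdown, the tier-2 inventory cancellation

Direct effects: the overseas order backlog shutdown.
2 steps out: the contract bottleneck, the tier-2 inventory cancellation.
3 steps out: the last-mile contract rerouting.
Not reachable from it: the assembly inventory bottleneck, the order backlog cancellation, the shipment bottleneck, the regional distribution center surcharge, the component customs clearance rerouting.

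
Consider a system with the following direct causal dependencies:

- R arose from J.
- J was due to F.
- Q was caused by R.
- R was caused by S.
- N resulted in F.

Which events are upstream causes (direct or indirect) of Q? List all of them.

F, J, N, R, S

Immediate cause of Q: R.
Further upstream: N, F, J, S.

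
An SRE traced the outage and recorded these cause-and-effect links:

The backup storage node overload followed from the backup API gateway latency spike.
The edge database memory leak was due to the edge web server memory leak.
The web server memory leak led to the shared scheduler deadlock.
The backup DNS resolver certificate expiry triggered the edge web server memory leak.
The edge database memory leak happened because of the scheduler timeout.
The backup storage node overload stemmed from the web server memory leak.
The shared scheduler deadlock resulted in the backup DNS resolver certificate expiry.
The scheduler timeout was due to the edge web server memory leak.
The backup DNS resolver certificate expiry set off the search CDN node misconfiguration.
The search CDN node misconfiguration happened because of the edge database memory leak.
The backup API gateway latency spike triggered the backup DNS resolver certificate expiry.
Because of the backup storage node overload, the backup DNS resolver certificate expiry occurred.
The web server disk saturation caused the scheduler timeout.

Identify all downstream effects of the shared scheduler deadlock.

the backup DNS resolver certificate expiry, the edge database memory leak, the edge web server memory leak, the scheduler timeout, the search CDN node misconfiguration

Direct effects: the backup DNS resolver certificate expiry.
2 steps out: the edge web server memory leak, the search CDN node misconfiguration.
3 steps out: the scheduler timeout, the edge database memory leak.
Not reachable from it: the web server memory leak, the backup API gateway latency spike, the backup storage node overload, the web server disk saturation.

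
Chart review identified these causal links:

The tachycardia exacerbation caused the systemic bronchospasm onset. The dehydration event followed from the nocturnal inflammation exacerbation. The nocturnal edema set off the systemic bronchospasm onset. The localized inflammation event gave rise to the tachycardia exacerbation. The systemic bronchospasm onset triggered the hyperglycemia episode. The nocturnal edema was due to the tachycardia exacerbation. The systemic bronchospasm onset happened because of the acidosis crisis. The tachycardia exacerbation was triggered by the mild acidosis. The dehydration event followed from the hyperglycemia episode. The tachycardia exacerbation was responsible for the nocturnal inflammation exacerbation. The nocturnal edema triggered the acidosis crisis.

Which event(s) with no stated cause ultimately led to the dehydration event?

the localized inflammation event, the mild acidosis

Tracing upstream from the dehydration event: the dehydration event ← the nocturnal inflammation exacerbation ← the tachycardia exacerbation ← the mild acidosis.
A separate upstream branch: the dehydration event ← the nocturnal inflammation exacerbation ← the tachycardia exacerbation ← the localized inflammation event.
Each of those chain origins has no stated cause.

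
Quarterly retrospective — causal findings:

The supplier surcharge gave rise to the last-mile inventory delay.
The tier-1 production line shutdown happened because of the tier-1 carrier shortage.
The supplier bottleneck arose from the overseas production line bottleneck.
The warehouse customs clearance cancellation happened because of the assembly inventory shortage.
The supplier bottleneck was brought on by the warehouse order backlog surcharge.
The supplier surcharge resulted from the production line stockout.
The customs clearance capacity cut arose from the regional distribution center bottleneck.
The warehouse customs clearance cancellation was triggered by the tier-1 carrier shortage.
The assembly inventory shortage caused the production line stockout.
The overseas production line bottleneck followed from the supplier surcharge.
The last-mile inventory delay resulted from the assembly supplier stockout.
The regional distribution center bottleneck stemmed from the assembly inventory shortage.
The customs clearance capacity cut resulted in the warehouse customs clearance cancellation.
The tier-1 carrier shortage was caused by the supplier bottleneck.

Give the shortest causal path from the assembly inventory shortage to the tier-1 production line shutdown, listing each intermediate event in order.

the assembly inventory shortage → the production line stockout
the production line stockout → the supplier surcharge
the supplier surcharge → the overseas production line bottleneck
the overseas production line bottleneck → the supplier bottleneck
the supplier bottleneck → the tier-1 carrier shortage
the tier-1 carrier shortage → the tier-1 production line shutdown
Length: 6 steps.

the assembly inventory shortage → the production line stockout → the supplier surcharge → the overseas production line bottleneck → the supplier bottleneck → the tier-1 carrier shortage → the tier-1 production line shutdown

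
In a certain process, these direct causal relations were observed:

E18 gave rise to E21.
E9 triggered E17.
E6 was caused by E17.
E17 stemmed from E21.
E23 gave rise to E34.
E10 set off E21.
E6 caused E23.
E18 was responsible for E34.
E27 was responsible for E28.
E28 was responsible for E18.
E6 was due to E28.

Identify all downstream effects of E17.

E23, E34, E6

Direct effects: E6.
2 steps out: E23.
3 steps out: E34.
Not reachable from it: E9, E27, E10, E28, E18, E21.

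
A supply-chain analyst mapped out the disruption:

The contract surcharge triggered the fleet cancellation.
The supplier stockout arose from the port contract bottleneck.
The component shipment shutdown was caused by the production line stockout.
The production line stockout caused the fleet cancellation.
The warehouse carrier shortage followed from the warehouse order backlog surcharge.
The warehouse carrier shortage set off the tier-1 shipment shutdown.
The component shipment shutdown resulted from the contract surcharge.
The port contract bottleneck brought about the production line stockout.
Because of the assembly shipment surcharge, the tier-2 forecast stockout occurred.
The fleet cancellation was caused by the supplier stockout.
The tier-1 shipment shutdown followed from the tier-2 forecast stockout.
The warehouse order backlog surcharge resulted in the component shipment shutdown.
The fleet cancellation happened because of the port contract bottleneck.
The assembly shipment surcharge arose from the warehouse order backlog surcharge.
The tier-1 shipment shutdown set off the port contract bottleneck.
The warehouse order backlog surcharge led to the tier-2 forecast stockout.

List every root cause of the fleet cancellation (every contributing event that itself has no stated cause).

Tracing upstream from the fleet cancellation: the fleet cancellation ← the port contract bottleneck ← the tier-1 shipment shutdown ← the tier-2 forecast stockout ← the warehouse order backlog surcharge.
A separate upstream branch: the fleet cancellation ← the contract surcharge.
Each of those chain origins has no stated cause.

the contract surcharge, the warehouse order backlog surcharge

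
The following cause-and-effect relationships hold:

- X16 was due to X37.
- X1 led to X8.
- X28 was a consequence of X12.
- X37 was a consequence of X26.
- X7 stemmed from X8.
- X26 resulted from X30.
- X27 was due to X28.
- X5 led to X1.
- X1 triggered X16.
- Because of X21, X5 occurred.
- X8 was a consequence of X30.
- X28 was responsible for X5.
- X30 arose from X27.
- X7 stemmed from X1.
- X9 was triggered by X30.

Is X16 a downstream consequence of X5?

Yes

There is a causal chain: X5 → X1 → X16.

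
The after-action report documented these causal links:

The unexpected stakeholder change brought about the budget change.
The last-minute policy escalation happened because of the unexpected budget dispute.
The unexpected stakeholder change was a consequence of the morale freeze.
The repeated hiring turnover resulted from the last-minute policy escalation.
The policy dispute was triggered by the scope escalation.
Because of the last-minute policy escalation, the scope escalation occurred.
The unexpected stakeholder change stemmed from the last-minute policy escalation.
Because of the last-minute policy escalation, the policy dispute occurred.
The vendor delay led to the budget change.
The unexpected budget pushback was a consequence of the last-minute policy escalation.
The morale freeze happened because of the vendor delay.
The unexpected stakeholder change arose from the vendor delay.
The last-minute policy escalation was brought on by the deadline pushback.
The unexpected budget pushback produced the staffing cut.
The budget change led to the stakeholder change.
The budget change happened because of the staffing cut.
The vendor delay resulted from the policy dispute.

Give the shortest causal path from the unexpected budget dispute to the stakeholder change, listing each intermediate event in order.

the unexpected budget dispute → the last-minute policy escalation → the unexpected stakeholder change → the budget change → the stakeholder change

the unexpected budget dispute → the last-minute policy escalation
the last-minute policy escalation → the unexpected stakeholder change
the unexpected stakeholder change → the budget change
the budget change → the stakeholder change
Length: 4 steps.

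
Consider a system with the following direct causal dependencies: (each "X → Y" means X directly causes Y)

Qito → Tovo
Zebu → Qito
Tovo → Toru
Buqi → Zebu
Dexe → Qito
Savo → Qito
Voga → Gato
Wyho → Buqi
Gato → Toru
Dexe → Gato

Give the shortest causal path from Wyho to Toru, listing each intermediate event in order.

Wyho → Buqi → Zebu → Qito → Tovo → Toru

Wyho → Buqi
Buqi → Zebu
Zebu → Qito
Qito → Tovo
Tovo → Toru
Length: 5 steps.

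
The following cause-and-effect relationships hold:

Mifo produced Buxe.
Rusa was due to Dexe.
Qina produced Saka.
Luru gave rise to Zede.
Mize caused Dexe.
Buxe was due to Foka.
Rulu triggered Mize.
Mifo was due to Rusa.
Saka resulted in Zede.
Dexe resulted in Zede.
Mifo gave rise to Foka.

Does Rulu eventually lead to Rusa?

There is a causal chain: Rulu → Mize → Dexe → Rusa.

Yes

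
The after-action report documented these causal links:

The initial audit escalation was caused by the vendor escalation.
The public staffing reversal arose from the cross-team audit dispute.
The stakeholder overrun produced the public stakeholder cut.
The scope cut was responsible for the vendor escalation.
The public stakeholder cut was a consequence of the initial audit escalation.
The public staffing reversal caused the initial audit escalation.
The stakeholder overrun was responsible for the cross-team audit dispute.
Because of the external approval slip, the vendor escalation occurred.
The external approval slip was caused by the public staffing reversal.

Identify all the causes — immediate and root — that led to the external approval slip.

the cross-team audit dispute, the public staffing reversal, the stakeholder overrun

Immediate cause of the external approval slip: the public staffing reversal.
Further upstream: the stakeholder overrun, the cross-team audit dispute.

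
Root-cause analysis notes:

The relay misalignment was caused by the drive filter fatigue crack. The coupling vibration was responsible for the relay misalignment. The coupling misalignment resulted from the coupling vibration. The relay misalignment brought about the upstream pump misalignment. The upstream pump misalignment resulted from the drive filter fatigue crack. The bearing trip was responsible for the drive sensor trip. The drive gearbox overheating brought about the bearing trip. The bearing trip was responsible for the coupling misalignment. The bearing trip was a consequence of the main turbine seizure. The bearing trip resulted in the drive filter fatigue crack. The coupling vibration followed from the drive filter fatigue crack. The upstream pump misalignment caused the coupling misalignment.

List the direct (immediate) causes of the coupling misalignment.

the bearing trip, the coupling vibration, the upstream pump misalignment

Upstream contributors include the main turbine seizure, the drive filter fatigue crack, the relay misalignment, the drive gearbox overheating, but only the bearing trip, the coupling vibration, the upstream pump misalignment feed directly into the coupling misalignment.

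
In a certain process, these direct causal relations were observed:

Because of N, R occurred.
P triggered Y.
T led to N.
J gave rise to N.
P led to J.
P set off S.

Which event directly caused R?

N

Upstream contributors include P, T, J, but only N feeds directly into R.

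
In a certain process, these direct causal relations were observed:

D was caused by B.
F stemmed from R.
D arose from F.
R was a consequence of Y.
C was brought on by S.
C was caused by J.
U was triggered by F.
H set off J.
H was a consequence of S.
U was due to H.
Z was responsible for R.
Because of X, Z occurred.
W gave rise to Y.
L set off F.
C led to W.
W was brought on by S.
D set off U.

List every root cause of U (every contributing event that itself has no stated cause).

B, L, S, X

Tracing upstream from U: U ← F ← L.
A separate upstream branch: U ← H ← S.
A separate upstream branch: U ← F ← R ← Z ← X.
A separate upstream branch: U ← D ← B.
Each of those chain origins has no stated cause.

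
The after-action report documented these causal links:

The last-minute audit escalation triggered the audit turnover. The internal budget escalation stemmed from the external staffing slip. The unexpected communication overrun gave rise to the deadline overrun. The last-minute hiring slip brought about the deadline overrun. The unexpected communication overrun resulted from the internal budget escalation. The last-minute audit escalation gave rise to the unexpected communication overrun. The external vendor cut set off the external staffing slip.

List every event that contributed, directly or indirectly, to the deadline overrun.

the external staffing slip, the external vendor cut, the internal budget escalation, the last-minute audit escalation, the last-minute hiring slip, the unexpected communication overrun

Immediate causes of the deadline overrun: the last-minute hiring slip, the unexpected communication overrun.
Further upstream: the last-minute audit escalation, the external vendor cut, the external staffing slip, the internal budget escalation.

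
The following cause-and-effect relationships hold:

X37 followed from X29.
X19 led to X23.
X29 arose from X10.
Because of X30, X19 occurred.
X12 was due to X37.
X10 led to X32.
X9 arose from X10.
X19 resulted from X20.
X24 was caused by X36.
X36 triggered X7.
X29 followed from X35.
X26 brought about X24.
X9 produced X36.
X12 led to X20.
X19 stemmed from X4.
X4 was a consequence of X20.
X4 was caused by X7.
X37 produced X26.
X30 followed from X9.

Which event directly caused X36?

X9

Upstream contributors include X10, but only X9 feeds directly into X36.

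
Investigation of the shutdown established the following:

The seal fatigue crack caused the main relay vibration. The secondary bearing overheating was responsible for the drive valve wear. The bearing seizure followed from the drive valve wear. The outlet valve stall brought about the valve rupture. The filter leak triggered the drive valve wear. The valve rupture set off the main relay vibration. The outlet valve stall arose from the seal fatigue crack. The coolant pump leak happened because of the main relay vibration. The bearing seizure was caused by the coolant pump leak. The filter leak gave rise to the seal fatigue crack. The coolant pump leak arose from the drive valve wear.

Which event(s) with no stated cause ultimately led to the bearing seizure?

Tracing upstream from the bearing seizure: the bearing seizure ← the drive valve wear ← the filter leak.
A separate upstream branch: the bearing seizure ← the drive valve wear ← the secondary bearing overheating.
Each of those chain origins has no stated cause.

the filter leak, the secondary bearing overheating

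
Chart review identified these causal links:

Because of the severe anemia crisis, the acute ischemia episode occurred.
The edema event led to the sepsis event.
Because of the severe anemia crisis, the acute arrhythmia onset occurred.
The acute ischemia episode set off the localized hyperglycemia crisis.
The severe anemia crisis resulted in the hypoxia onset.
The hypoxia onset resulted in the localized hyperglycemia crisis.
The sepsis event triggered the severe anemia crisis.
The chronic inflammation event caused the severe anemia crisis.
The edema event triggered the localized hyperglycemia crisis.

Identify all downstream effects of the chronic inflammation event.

the acute arrhythmia onset, the acute ischemia episode, the hypoxia onset, the localized hyperglycemia crisis, the severe anemia crisis

Direct effects: the severe anemia crisis.
2 steps out: the hypoxia onset, the acute ischemia episode, the acute arrhythmia onset.
3 steps out: the localized hyperglycemia crisis.
Not reachable from it: the edema event, the sepsis event.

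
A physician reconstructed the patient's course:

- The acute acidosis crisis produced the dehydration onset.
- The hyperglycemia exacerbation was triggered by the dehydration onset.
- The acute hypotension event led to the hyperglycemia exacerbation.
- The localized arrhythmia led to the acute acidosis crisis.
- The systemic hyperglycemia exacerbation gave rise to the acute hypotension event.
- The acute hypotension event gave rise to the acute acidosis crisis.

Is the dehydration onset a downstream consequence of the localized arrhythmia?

Yes

There is a causal chain: the localized arrhythmia → the acute acidosis crisis → the dehydration onset.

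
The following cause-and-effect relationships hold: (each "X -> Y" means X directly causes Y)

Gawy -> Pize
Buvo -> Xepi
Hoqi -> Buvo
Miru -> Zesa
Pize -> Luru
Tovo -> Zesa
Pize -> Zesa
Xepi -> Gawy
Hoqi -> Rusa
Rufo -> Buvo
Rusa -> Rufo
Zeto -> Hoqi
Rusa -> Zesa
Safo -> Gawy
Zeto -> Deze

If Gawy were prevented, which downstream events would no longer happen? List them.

Luru, Pize

Downstream of Gawy: Pize, Luru, Zesa.
Of those, still caused via another path: Zesa.
The remainder have no surviving cause.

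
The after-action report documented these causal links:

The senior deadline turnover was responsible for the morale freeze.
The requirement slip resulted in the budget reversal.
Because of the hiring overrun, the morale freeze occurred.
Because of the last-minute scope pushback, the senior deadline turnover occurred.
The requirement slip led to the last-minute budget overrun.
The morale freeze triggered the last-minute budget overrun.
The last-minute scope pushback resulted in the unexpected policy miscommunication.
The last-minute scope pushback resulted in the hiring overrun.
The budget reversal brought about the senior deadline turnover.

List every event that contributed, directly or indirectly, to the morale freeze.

Immediate causes of the morale freeze: the hiring overrun, the senior deadline turnover.
Further upstream: the last-minute scope pushback, the requirement slip, the budget reversal.

the budget reversal, the hiring overrun, the last-minute scope pushback, the requirement slip, the senior deadline turnover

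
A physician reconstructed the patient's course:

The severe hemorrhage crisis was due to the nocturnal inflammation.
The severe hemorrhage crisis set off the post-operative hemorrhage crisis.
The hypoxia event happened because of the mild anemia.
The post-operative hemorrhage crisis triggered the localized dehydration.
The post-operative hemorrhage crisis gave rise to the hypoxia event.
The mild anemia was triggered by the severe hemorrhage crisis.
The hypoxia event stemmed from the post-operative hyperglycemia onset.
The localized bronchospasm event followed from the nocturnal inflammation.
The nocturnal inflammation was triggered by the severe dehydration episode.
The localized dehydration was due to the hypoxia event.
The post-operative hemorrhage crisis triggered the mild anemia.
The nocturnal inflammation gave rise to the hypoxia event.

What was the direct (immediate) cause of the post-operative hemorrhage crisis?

Upstream contributors include the severe dehydration episode, the nocturnal inflammation, but only the severe hemorrhage crisis feeds directly into the post-operative hemorrhage crisis.

the severe hemorrhage crisis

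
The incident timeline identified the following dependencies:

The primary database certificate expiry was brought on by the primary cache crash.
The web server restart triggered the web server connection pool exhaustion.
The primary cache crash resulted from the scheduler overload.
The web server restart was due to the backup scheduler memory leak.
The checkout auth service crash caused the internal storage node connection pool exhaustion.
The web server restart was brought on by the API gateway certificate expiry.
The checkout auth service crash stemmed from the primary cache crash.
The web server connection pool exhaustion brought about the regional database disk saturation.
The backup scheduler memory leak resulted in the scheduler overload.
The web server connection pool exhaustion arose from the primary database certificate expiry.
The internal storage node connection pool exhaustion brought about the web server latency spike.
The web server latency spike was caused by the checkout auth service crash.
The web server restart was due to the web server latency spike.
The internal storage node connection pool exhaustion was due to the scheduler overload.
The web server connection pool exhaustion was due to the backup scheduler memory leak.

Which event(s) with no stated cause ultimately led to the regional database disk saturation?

Tracing upstream from the regional database disk saturation: the regional database disk saturation ← the web server connection pool exhaustion ← the web server restart ← the API gateway certificate expiry.
A separate upstream branch: the regional database disk saturation ← the web server connection pool exhaustion ← the backup scheduler memory leak.
Each of those chain origins has no stated cause.

the API gateway certificate expiry, the backup scheduler memory leak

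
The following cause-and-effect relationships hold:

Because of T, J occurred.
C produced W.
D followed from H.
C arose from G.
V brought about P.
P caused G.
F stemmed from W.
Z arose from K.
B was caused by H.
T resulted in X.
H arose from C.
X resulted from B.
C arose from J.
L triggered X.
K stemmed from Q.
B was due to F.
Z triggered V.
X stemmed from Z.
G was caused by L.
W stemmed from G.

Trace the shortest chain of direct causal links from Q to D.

Q → K → Z → V → P → G → C → H → D

Q → K
K → Z
Z → V
V → P
P → G
G → C
C → H
H → D
Length: 8 steps.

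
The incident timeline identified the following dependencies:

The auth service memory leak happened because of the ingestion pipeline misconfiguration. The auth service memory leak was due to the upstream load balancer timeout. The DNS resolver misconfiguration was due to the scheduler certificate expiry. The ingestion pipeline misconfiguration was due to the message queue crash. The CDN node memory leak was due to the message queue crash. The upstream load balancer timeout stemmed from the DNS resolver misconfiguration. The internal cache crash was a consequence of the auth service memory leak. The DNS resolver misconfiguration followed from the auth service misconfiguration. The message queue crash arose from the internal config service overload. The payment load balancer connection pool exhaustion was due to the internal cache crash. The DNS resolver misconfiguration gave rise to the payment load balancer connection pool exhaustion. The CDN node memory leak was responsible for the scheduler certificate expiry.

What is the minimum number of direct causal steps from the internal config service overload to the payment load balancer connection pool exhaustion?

5

Shortest chain: the internal config service overload → the message queue crash → the CDN node memory leak → the scheduler certificate expiry → the DNS resolver misconfiguration → the payment load balancer connection pool exhaustion.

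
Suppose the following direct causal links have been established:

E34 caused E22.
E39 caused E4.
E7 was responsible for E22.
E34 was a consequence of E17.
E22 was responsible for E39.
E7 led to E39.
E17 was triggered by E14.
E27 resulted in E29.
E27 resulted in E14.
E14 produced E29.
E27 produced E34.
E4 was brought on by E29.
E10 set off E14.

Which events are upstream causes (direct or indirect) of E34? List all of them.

E10, E14, E17, E27

Immediate causes of E34: E27, E17.
Further upstream: E10, E14.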